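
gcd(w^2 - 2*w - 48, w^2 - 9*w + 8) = w - 8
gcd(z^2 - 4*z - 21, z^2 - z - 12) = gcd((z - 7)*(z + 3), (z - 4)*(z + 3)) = z + 3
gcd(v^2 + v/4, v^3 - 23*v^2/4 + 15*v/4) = v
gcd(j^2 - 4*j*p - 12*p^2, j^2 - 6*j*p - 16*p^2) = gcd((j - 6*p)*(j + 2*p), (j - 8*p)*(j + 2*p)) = j + 2*p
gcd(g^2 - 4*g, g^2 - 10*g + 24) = g - 4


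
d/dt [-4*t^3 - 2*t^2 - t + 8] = -12*t^2 - 4*t - 1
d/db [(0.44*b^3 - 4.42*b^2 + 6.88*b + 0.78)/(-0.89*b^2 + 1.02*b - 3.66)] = (-0.3916*b^4 + 0.897600000000001*b^3 - 3.2164*b^2 + 33.7428*b - 25.9764)/(0.7921*b^4 - 1.8156*b^3 + 7.5552*b^2 - 7.4664*b + 13.3956)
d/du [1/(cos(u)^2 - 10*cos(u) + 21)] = 2*(cos(u) - 5)*sin(u)/(cos(u)^2 - 10*cos(u) + 21)^2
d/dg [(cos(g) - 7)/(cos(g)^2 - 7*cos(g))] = sin(g)/cos(g)^2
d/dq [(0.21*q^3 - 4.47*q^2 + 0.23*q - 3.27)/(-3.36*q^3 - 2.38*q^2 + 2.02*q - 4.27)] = (-15.519*q^4 + 2.394*q^3 - 44.1337*q^2 + 22.6086*q + 5.6233)/(11.2896*q^6 + 15.9936*q^5 - 7.91*q^4 + 19.0792*q^3 + 24.4056*q^2 - 17.2508*q + 18.2329)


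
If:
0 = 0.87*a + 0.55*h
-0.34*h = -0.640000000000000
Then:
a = -1.19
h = 1.88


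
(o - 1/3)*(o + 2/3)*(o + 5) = o^3 + 16*o^2/3 + 13*o/9 - 10/9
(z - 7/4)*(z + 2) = z^2 + z/4 - 7/2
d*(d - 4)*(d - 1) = d^3 - 5*d^2 + 4*d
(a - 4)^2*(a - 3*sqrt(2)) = a^3 - 8*a^2 - 3*sqrt(2)*a^2 + 16*a + 24*sqrt(2)*a - 48*sqrt(2)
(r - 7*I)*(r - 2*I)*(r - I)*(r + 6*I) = r^4 - 4*I*r^3 + 37*r^2 - 124*I*r - 84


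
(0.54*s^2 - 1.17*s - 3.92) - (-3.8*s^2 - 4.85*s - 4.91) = 4.34*s^2 + 3.68*s + 0.99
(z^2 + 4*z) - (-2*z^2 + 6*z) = 3*z^2 - 2*z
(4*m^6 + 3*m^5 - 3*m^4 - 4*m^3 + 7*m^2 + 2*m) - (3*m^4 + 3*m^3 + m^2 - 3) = 4*m^6 + 3*m^5 - 6*m^4 - 7*m^3 + 6*m^2 + 2*m + 3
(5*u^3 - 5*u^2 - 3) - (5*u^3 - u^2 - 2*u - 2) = -4*u^2 + 2*u - 1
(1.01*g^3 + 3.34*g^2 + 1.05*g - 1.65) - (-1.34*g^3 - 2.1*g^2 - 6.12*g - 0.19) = 2.35*g^3 + 5.44*g^2 + 7.17*g - 1.46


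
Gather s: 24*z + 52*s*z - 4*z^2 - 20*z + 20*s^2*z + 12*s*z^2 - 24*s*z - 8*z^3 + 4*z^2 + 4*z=20*s^2*z + s*(12*z^2 + 28*z) - 8*z^3 + 8*z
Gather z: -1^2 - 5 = -6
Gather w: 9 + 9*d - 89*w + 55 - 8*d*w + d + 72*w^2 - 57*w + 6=10*d + 72*w^2 + w*(-8*d - 146) + 70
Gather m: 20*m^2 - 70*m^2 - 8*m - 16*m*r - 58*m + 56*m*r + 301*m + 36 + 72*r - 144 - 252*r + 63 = -50*m^2 + m*(40*r + 235) - 180*r - 45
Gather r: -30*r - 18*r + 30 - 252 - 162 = -48*r - 384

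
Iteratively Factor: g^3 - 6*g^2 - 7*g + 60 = (g + 3)*(g^2 - 9*g + 20) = (g - 4)*(g + 3)*(g - 5)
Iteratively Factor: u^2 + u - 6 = (u + 3)*(u - 2)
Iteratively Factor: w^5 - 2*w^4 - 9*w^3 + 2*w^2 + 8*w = (w + 2)*(w^4 - 4*w^3 - w^2 + 4*w) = (w - 4)*(w + 2)*(w^3 - w) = (w - 4)*(w + 1)*(w + 2)*(w^2 - w) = w*(w - 4)*(w + 1)*(w + 2)*(w - 1)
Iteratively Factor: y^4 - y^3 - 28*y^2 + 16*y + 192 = (y + 4)*(y^3 - 5*y^2 - 8*y + 48) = (y + 3)*(y + 4)*(y^2 - 8*y + 16) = (y - 4)*(y + 3)*(y + 4)*(y - 4)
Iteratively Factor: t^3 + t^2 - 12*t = (t + 4)*(t^2 - 3*t) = (t - 3)*(t + 4)*(t)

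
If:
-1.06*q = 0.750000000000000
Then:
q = -0.71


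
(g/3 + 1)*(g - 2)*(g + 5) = g^3/3 + 2*g^2 - g/3 - 10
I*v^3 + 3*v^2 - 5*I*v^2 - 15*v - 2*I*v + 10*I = (v - 5)*(v - 2*I)*(I*v + 1)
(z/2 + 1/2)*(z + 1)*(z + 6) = z^3/2 + 4*z^2 + 13*z/2 + 3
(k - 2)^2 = k^2 - 4*k + 4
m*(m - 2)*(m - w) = m^3 - m^2*w - 2*m^2 + 2*m*w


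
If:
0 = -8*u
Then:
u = 0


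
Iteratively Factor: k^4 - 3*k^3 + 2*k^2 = (k - 1)*(k^3 - 2*k^2) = (k - 2)*(k - 1)*(k^2) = k*(k - 2)*(k - 1)*(k)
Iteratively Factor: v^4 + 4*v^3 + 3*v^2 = (v + 3)*(v^3 + v^2) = v*(v + 3)*(v^2 + v) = v^2*(v + 3)*(v + 1)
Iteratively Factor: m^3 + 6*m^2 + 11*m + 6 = (m + 2)*(m^2 + 4*m + 3) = (m + 1)*(m + 2)*(m + 3)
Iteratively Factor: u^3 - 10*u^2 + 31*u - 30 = (u - 2)*(u^2 - 8*u + 15) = (u - 5)*(u - 2)*(u - 3)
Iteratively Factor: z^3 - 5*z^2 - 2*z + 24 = (z - 3)*(z^2 - 2*z - 8) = (z - 3)*(z + 2)*(z - 4)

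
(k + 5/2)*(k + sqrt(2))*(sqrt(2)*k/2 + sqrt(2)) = sqrt(2)*k^3/2 + k^2 + 9*sqrt(2)*k^2/4 + 5*sqrt(2)*k/2 + 9*k/2 + 5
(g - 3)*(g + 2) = g^2 - g - 6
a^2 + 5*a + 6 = (a + 2)*(a + 3)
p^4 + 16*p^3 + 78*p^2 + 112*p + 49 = (p + 1)^2*(p + 7)^2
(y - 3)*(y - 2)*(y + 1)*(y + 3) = y^4 - y^3 - 11*y^2 + 9*y + 18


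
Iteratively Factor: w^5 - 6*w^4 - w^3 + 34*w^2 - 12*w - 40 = (w - 2)*(w^4 - 4*w^3 - 9*w^2 + 16*w + 20) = (w - 2)*(w + 2)*(w^3 - 6*w^2 + 3*w + 10) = (w - 2)^2*(w + 2)*(w^2 - 4*w - 5) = (w - 2)^2*(w + 1)*(w + 2)*(w - 5)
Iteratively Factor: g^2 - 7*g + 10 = (g - 2)*(g - 5)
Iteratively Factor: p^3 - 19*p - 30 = (p - 5)*(p^2 + 5*p + 6) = (p - 5)*(p + 3)*(p + 2)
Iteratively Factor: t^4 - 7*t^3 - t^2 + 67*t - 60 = (t - 4)*(t^3 - 3*t^2 - 13*t + 15) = (t - 4)*(t - 1)*(t^2 - 2*t - 15) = (t - 5)*(t - 4)*(t - 1)*(t + 3)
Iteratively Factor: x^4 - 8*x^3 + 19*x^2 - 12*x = (x - 4)*(x^3 - 4*x^2 + 3*x) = x*(x - 4)*(x^2 - 4*x + 3) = x*(x - 4)*(x - 1)*(x - 3)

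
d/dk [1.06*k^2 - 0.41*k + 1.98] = 2.12*k - 0.41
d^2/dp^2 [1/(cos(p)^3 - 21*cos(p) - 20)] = 9*(-(1 - cos(2*p))^3/4 - (cos(2*p) + 1)^3/8 - 45*cos(p) + 57*cos(2*p)/2 + 5*cos(3*p) - 135/2)/(-cos(p)^3 + 21*cos(p) + 20)^3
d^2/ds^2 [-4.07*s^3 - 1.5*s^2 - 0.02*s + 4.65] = -24.42*s - 3.0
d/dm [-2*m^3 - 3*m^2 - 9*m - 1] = -6*m^2 - 6*m - 9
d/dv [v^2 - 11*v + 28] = 2*v - 11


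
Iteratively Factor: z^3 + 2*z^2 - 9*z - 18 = (z + 3)*(z^2 - z - 6) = (z + 2)*(z + 3)*(z - 3)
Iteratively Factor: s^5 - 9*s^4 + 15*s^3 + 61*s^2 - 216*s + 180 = (s + 3)*(s^4 - 12*s^3 + 51*s^2 - 92*s + 60) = (s - 3)*(s + 3)*(s^3 - 9*s^2 + 24*s - 20) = (s - 3)*(s - 2)*(s + 3)*(s^2 - 7*s + 10) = (s - 5)*(s - 3)*(s - 2)*(s + 3)*(s - 2)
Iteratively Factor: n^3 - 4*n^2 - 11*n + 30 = (n - 2)*(n^2 - 2*n - 15) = (n - 5)*(n - 2)*(n + 3)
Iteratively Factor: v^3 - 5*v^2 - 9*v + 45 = (v + 3)*(v^2 - 8*v + 15) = (v - 3)*(v + 3)*(v - 5)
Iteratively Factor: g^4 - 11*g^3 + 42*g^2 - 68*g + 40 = (g - 2)*(g^3 - 9*g^2 + 24*g - 20) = (g - 2)^2*(g^2 - 7*g + 10) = (g - 5)*(g - 2)^2*(g - 2)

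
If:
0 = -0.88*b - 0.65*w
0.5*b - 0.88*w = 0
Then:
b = 0.00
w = 0.00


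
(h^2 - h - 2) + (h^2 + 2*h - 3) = 2*h^2 + h - 5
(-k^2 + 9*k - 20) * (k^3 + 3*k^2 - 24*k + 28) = -k^5 + 6*k^4 + 31*k^3 - 304*k^2 + 732*k - 560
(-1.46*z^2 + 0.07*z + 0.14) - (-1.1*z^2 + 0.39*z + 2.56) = -0.36*z^2 - 0.32*z - 2.42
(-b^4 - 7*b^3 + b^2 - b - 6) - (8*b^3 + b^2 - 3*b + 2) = -b^4 - 15*b^3 + 2*b - 8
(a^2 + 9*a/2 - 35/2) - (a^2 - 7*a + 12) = 23*a/2 - 59/2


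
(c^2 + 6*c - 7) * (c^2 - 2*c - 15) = c^4 + 4*c^3 - 34*c^2 - 76*c + 105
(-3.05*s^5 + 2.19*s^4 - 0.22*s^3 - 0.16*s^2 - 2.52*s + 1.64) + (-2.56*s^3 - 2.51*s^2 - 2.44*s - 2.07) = -3.05*s^5 + 2.19*s^4 - 2.78*s^3 - 2.67*s^2 - 4.96*s - 0.43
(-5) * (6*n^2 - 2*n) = -30*n^2 + 10*n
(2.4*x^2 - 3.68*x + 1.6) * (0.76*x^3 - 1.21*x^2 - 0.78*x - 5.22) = 1.824*x^5 - 5.7008*x^4 + 3.7968*x^3 - 11.5936*x^2 + 17.9616*x - 8.352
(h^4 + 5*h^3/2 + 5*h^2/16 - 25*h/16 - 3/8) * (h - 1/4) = h^5 + 9*h^4/4 - 5*h^3/16 - 105*h^2/64 + h/64 + 3/32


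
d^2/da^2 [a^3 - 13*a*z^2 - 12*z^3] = 6*a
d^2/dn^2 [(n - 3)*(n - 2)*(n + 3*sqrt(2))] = 6*n - 10 + 6*sqrt(2)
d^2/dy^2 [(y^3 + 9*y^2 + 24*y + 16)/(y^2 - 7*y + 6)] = 20*(13*y^3 - 24*y^2 - 66*y + 202)/(y^6 - 21*y^5 + 165*y^4 - 595*y^3 + 990*y^2 - 756*y + 216)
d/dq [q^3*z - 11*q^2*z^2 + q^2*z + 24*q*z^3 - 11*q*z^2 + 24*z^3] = z*(3*q^2 - 22*q*z + 2*q + 24*z^2 - 11*z)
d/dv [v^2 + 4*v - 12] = 2*v + 4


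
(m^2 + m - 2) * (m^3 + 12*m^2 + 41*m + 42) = m^5 + 13*m^4 + 51*m^3 + 59*m^2 - 40*m - 84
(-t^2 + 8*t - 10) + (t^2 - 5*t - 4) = 3*t - 14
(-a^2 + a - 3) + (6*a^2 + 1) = 5*a^2 + a - 2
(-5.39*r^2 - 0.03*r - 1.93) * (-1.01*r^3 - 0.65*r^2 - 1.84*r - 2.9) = 5.4439*r^5 + 3.5338*r^4 + 11.8864*r^3 + 16.9407*r^2 + 3.6382*r + 5.597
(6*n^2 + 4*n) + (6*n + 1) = 6*n^2 + 10*n + 1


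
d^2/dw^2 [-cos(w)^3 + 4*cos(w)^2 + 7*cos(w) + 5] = -25*cos(w)/4 - 8*cos(2*w) + 9*cos(3*w)/4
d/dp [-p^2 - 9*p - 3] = -2*p - 9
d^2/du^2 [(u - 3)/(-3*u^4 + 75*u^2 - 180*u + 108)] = 2*(-6*u^4 - 24*u^3 + 21*u^2 + 180*u - 220)/(3*(u^9 + 9*u^8 - 21*u^7 - 225*u^6 + 552*u^5 + 1476*u^4 - 7120*u^3 + 10512*u^2 - 6912*u + 1728))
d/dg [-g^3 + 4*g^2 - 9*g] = -3*g^2 + 8*g - 9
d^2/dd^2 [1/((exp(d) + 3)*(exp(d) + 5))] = 4*(exp(3*d) + 6*exp(2*d) + exp(d) - 30)*exp(d)/(exp(6*d) + 24*exp(5*d) + 237*exp(4*d) + 1232*exp(3*d) + 3555*exp(2*d) + 5400*exp(d) + 3375)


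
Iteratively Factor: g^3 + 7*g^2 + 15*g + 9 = (g + 3)*(g^2 + 4*g + 3) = (g + 3)^2*(g + 1)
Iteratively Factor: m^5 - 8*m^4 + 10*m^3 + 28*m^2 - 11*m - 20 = (m - 5)*(m^4 - 3*m^3 - 5*m^2 + 3*m + 4) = (m - 5)*(m - 4)*(m^3 + m^2 - m - 1) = (m - 5)*(m - 4)*(m + 1)*(m^2 - 1) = (m - 5)*(m - 4)*(m + 1)^2*(m - 1)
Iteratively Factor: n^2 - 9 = (n - 3)*(n + 3)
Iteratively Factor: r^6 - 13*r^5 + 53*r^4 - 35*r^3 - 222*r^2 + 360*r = (r - 5)*(r^5 - 8*r^4 + 13*r^3 + 30*r^2 - 72*r) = (r - 5)*(r + 2)*(r^4 - 10*r^3 + 33*r^2 - 36*r) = r*(r - 5)*(r + 2)*(r^3 - 10*r^2 + 33*r - 36) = r*(r - 5)*(r - 3)*(r + 2)*(r^2 - 7*r + 12) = r*(r - 5)*(r - 4)*(r - 3)*(r + 2)*(r - 3)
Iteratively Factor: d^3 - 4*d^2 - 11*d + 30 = (d - 2)*(d^2 - 2*d - 15) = (d - 2)*(d + 3)*(d - 5)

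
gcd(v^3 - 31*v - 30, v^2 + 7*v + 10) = v + 5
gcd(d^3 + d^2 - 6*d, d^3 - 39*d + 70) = d - 2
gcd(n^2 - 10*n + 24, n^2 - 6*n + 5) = 1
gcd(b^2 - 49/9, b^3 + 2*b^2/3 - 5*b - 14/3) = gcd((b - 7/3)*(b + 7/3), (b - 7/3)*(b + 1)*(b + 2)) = b - 7/3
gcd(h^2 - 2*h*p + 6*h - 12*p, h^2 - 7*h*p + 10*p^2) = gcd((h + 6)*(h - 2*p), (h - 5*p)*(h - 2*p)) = -h + 2*p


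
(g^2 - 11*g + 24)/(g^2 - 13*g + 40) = (g - 3)/(g - 5)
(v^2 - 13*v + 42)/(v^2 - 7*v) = (v - 6)/v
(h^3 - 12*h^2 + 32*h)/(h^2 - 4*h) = h - 8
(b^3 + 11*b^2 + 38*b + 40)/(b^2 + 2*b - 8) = (b^2 + 7*b + 10)/(b - 2)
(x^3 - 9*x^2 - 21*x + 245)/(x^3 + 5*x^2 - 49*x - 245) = (x - 7)/(x + 7)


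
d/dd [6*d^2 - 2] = 12*d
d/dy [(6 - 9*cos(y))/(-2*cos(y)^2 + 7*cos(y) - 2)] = 6*(3*cos(y)^2 - 4*cos(y) + 4)*sin(y)/(7*cos(y) - cos(2*y) - 3)^2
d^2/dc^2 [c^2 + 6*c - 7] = 2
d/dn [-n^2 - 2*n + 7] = -2*n - 2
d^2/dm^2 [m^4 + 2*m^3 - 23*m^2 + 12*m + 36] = 12*m^2 + 12*m - 46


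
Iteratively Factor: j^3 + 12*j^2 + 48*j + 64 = (j + 4)*(j^2 + 8*j + 16) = (j + 4)^2*(j + 4)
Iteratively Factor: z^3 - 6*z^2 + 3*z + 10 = (z - 2)*(z^2 - 4*z - 5) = (z - 2)*(z + 1)*(z - 5)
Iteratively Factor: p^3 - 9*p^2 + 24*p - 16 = (p - 4)*(p^2 - 5*p + 4) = (p - 4)*(p - 1)*(p - 4)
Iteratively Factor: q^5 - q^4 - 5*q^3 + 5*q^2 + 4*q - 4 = (q - 1)*(q^4 - 5*q^2 + 4) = (q - 1)*(q + 2)*(q^3 - 2*q^2 - q + 2) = (q - 1)*(q + 1)*(q + 2)*(q^2 - 3*q + 2) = (q - 1)^2*(q + 1)*(q + 2)*(q - 2)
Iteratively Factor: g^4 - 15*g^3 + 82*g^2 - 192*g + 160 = (g - 5)*(g^3 - 10*g^2 + 32*g - 32) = (g - 5)*(g - 4)*(g^2 - 6*g + 8) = (g - 5)*(g - 4)^2*(g - 2)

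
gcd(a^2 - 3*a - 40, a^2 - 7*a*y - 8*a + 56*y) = a - 8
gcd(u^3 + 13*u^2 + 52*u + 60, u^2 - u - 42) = u + 6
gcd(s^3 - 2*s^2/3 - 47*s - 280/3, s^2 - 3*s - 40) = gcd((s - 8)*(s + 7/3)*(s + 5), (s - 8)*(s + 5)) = s^2 - 3*s - 40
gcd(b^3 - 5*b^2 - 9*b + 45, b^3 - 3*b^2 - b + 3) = b - 3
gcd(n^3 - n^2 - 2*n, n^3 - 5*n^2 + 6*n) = n^2 - 2*n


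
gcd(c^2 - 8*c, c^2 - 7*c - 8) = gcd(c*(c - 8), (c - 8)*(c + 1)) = c - 8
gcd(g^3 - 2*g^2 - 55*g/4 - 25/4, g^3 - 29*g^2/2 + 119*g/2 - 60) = g - 5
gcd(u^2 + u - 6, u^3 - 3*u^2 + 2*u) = u - 2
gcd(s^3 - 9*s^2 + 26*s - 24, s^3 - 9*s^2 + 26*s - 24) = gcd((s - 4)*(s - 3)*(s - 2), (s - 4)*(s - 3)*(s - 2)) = s^3 - 9*s^2 + 26*s - 24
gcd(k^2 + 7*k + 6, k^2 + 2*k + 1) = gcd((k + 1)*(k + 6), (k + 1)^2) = k + 1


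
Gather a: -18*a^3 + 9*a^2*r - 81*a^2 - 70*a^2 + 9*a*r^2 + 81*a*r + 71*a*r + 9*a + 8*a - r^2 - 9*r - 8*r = -18*a^3 + a^2*(9*r - 151) + a*(9*r^2 + 152*r + 17) - r^2 - 17*r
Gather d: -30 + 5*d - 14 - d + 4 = 4*d - 40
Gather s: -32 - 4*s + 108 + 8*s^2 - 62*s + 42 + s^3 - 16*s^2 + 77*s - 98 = s^3 - 8*s^2 + 11*s + 20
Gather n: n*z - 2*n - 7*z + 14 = n*(z - 2) - 7*z + 14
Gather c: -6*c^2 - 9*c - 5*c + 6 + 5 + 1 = -6*c^2 - 14*c + 12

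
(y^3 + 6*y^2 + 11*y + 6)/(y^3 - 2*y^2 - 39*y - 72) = (y^2 + 3*y + 2)/(y^2 - 5*y - 24)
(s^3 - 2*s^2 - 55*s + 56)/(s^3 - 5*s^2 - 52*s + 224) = (s - 1)/(s - 4)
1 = 1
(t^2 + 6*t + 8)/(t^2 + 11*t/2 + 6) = 2*(t + 2)/(2*t + 3)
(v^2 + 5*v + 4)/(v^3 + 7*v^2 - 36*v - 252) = (v^2 + 5*v + 4)/(v^3 + 7*v^2 - 36*v - 252)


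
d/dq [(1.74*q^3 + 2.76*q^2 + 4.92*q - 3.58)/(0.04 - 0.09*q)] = (-0.3132*q^3 - 0.0396*q^2 + 0.2208*q - 0.1254)/(0.0081*q^2 - 0.0072*q + 0.0016)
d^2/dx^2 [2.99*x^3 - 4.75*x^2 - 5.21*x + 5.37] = 17.94*x - 9.5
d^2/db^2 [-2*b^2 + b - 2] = -4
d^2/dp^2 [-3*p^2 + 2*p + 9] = -6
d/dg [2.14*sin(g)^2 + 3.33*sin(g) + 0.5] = (4.28*sin(g) + 3.33)*cos(g)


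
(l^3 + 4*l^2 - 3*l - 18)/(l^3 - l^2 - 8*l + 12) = (l + 3)/(l - 2)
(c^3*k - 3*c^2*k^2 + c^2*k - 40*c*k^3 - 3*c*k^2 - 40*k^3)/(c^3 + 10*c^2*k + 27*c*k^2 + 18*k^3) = k*(c^3 - 3*c^2*k + c^2 - 40*c*k^2 - 3*c*k - 40*k^2)/(c^3 + 10*c^2*k + 27*c*k^2 + 18*k^3)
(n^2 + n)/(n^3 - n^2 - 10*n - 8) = n/(n^2 - 2*n - 8)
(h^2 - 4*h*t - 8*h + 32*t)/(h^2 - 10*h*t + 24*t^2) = (8 - h)/(-h + 6*t)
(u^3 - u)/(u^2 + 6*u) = (u^2 - 1)/(u + 6)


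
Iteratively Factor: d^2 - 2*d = (d - 2)*(d)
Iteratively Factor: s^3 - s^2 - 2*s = (s - 2)*(s^2 + s) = s*(s - 2)*(s + 1)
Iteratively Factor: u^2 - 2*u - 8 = (u - 4)*(u + 2)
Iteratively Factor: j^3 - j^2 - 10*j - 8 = (j + 2)*(j^2 - 3*j - 4) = (j + 1)*(j + 2)*(j - 4)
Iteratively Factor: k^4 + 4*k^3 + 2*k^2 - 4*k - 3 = (k + 1)*(k^3 + 3*k^2 - k - 3) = (k + 1)^2*(k^2 + 2*k - 3) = (k + 1)^2*(k + 3)*(k - 1)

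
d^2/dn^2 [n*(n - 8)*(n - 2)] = 6*n - 20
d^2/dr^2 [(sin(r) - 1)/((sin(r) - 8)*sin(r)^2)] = (-4*sin(r) + 33 - 146/sin(r) + 196/sin(r)^2 + 256/sin(r)^3 - 384/sin(r)^4)/(sin(r) - 8)^3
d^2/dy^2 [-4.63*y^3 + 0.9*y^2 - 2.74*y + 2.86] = 1.8 - 27.78*y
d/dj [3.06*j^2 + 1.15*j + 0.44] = 6.12*j + 1.15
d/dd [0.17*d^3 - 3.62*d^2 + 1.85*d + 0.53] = 0.51*d^2 - 7.24*d + 1.85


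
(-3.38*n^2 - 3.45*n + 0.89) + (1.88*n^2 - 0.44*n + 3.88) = -1.5*n^2 - 3.89*n + 4.77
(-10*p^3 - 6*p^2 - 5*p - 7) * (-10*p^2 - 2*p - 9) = 100*p^5 + 80*p^4 + 152*p^3 + 134*p^2 + 59*p + 63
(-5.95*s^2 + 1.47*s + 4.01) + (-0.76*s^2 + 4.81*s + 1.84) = -6.71*s^2 + 6.28*s + 5.85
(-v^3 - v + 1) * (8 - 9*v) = 9*v^4 - 8*v^3 + 9*v^2 - 17*v + 8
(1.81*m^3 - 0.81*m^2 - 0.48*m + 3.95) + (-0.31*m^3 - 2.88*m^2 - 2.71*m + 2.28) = 1.5*m^3 - 3.69*m^2 - 3.19*m + 6.23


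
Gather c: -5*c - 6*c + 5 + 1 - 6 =-11*c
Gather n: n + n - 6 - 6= 2*n - 12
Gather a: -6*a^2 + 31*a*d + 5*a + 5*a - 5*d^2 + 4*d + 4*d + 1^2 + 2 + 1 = -6*a^2 + a*(31*d + 10) - 5*d^2 + 8*d + 4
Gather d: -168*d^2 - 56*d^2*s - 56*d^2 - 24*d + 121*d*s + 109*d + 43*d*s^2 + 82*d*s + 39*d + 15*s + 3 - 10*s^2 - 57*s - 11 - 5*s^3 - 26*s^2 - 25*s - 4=d^2*(-56*s - 224) + d*(43*s^2 + 203*s + 124) - 5*s^3 - 36*s^2 - 67*s - 12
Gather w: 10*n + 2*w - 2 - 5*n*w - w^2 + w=10*n - w^2 + w*(3 - 5*n) - 2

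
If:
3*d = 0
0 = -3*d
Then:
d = 0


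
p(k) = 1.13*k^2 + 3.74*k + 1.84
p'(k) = 2.26*k + 3.74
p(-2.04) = -1.09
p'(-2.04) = -0.87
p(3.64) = 30.43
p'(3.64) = 11.97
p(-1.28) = -1.10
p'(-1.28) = 0.85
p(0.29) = 3.02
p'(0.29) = 4.40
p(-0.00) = 1.84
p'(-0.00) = 3.74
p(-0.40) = 0.52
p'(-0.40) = 2.84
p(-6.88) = 29.60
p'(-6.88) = -11.81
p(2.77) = 20.87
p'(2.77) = 10.00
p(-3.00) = 0.79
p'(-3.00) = -3.04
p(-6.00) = 20.08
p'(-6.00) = -9.82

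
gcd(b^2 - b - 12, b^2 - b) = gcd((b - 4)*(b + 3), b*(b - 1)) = 1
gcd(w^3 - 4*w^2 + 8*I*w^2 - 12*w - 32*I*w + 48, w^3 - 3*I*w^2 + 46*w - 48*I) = w + 6*I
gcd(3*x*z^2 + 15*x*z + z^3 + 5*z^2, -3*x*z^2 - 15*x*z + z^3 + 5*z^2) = z^2 + 5*z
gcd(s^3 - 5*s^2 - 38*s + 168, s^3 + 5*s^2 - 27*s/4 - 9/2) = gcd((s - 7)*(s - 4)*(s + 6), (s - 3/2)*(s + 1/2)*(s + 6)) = s + 6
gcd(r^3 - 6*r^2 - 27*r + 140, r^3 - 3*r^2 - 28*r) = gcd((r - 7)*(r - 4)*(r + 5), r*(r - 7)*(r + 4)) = r - 7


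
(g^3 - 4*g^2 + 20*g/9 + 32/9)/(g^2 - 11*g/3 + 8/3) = (3*g^2 - 4*g - 4)/(3*(g - 1))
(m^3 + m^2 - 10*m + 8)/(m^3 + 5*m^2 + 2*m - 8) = (m - 2)/(m + 2)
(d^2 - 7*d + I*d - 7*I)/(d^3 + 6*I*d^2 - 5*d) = (d - 7)/(d*(d + 5*I))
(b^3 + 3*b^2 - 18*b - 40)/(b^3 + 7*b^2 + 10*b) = (b - 4)/b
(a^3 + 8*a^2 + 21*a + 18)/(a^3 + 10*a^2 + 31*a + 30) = (a + 3)/(a + 5)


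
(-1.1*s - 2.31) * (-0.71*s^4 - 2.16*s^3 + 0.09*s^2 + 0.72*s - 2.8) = 0.781*s^5 + 4.0161*s^4 + 4.8906*s^3 - 0.9999*s^2 + 1.4168*s + 6.468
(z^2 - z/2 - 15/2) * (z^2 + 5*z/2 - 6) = z^4 + 2*z^3 - 59*z^2/4 - 63*z/4 + 45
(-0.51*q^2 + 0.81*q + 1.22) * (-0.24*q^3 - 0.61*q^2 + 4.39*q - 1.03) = 0.1224*q^5 + 0.1167*q^4 - 3.0258*q^3 + 3.337*q^2 + 4.5215*q - 1.2566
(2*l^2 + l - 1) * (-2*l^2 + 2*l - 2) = -4*l^4 + 2*l^3 - 4*l + 2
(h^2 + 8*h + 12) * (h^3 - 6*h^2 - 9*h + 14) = h^5 + 2*h^4 - 45*h^3 - 130*h^2 + 4*h + 168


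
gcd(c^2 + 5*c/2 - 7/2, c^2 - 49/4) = c + 7/2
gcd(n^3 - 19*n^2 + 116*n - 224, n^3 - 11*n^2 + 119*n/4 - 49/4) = n - 7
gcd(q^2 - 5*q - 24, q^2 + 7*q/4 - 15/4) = q + 3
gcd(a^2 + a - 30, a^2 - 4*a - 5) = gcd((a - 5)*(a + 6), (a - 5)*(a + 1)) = a - 5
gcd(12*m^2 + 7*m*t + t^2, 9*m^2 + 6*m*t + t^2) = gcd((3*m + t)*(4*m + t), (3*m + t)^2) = 3*m + t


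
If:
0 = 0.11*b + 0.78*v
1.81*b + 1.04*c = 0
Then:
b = -7.09090909090909*v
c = 12.3409090909091*v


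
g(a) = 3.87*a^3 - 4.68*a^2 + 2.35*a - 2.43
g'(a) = 11.61*a^2 - 9.36*a + 2.35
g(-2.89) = -141.72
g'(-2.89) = 126.37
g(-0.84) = -10.00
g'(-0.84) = 18.40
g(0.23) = -2.09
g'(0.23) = 0.81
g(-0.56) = -5.89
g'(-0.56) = 11.23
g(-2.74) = -123.61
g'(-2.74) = 115.16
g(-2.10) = -63.84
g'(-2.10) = 73.21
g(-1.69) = -38.45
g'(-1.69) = 51.33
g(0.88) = -1.35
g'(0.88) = 3.10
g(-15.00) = -14151.93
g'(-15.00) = 2755.00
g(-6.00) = -1020.93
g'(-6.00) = 476.47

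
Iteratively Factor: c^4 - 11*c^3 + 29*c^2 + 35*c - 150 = (c - 5)*(c^3 - 6*c^2 - c + 30) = (c - 5)*(c - 3)*(c^2 - 3*c - 10) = (c - 5)*(c - 3)*(c + 2)*(c - 5)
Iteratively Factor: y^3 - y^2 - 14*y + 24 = (y + 4)*(y^2 - 5*y + 6) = (y - 3)*(y + 4)*(y - 2)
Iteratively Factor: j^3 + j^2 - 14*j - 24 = (j - 4)*(j^2 + 5*j + 6) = (j - 4)*(j + 2)*(j + 3)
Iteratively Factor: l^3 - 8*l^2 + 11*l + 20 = (l + 1)*(l^2 - 9*l + 20) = (l - 4)*(l + 1)*(l - 5)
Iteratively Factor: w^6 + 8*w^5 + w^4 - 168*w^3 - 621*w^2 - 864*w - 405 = (w + 1)*(w^5 + 7*w^4 - 6*w^3 - 162*w^2 - 459*w - 405) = (w + 1)*(w + 3)*(w^4 + 4*w^3 - 18*w^2 - 108*w - 135) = (w + 1)*(w + 3)^2*(w^3 + w^2 - 21*w - 45) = (w - 5)*(w + 1)*(w + 3)^2*(w^2 + 6*w + 9) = (w - 5)*(w + 1)*(w + 3)^3*(w + 3)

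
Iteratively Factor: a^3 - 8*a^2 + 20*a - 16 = (a - 4)*(a^2 - 4*a + 4) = (a - 4)*(a - 2)*(a - 2)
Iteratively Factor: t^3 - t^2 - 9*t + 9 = (t - 1)*(t^2 - 9) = (t - 1)*(t + 3)*(t - 3)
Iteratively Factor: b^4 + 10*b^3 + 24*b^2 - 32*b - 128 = (b - 2)*(b^3 + 12*b^2 + 48*b + 64) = (b - 2)*(b + 4)*(b^2 + 8*b + 16) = (b - 2)*(b + 4)^2*(b + 4)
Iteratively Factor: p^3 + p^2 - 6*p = (p - 2)*(p^2 + 3*p) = (p - 2)*(p + 3)*(p)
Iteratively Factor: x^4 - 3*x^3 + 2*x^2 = (x - 2)*(x^3 - x^2) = (x - 2)*(x - 1)*(x^2) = x*(x - 2)*(x - 1)*(x)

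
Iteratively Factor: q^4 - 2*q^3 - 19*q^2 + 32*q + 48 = (q - 3)*(q^3 + q^2 - 16*q - 16) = (q - 4)*(q - 3)*(q^2 + 5*q + 4) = (q - 4)*(q - 3)*(q + 1)*(q + 4)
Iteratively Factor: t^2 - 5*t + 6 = (t - 3)*(t - 2)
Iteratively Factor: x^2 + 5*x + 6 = (x + 3)*(x + 2)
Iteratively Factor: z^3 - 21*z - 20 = (z + 1)*(z^2 - z - 20) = (z + 1)*(z + 4)*(z - 5)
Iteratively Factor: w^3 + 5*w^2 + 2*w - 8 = (w - 1)*(w^2 + 6*w + 8) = (w - 1)*(w + 4)*(w + 2)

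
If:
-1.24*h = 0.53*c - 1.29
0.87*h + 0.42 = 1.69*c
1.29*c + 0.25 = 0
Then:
No Solution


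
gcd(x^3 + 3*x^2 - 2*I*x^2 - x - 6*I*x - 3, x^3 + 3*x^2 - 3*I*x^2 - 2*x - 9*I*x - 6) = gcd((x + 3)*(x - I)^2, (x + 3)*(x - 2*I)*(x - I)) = x^2 + x*(3 - I) - 3*I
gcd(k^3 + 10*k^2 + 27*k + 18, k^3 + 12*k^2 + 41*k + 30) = k^2 + 7*k + 6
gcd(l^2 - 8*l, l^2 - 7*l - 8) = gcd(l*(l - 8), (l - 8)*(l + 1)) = l - 8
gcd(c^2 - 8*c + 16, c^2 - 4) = 1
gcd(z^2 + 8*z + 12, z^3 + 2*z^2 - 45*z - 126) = z + 6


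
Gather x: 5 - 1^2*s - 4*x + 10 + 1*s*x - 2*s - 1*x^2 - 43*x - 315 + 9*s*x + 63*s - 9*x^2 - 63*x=60*s - 10*x^2 + x*(10*s - 110) - 300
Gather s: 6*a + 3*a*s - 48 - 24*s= 6*a + s*(3*a - 24) - 48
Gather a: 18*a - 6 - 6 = 18*a - 12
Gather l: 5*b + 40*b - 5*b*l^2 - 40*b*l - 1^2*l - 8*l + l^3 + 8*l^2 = 45*b + l^3 + l^2*(8 - 5*b) + l*(-40*b - 9)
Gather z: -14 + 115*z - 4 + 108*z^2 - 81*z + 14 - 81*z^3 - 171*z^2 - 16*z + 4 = -81*z^3 - 63*z^2 + 18*z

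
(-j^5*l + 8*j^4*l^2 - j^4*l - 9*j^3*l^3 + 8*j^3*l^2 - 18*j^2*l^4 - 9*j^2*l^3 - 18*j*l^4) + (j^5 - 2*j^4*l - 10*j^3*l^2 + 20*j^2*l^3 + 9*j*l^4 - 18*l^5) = -j^5*l + j^5 + 8*j^4*l^2 - 3*j^4*l - 9*j^3*l^3 - 2*j^3*l^2 - 18*j^2*l^4 + 11*j^2*l^3 - 9*j*l^4 - 18*l^5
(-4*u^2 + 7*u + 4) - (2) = -4*u^2 + 7*u + 2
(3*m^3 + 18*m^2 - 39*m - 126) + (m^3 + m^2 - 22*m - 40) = 4*m^3 + 19*m^2 - 61*m - 166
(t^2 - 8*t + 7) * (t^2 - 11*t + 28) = t^4 - 19*t^3 + 123*t^2 - 301*t + 196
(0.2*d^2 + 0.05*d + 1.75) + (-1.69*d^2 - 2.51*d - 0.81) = -1.49*d^2 - 2.46*d + 0.94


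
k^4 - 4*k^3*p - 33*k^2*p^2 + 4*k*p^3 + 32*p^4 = (k - 8*p)*(k - p)*(k + p)*(k + 4*p)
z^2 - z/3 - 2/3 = (z - 1)*(z + 2/3)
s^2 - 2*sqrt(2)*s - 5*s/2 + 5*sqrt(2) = (s - 5/2)*(s - 2*sqrt(2))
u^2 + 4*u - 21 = (u - 3)*(u + 7)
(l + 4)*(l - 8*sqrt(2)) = l^2 - 8*sqrt(2)*l + 4*l - 32*sqrt(2)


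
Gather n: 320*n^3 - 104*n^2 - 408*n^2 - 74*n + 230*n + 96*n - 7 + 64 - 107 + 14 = 320*n^3 - 512*n^2 + 252*n - 36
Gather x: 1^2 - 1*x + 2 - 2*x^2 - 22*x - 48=-2*x^2 - 23*x - 45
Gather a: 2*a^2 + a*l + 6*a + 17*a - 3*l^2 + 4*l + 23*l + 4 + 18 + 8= 2*a^2 + a*(l + 23) - 3*l^2 + 27*l + 30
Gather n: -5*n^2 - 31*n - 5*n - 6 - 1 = -5*n^2 - 36*n - 7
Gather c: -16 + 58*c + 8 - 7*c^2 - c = -7*c^2 + 57*c - 8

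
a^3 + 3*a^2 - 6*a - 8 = (a - 2)*(a + 1)*(a + 4)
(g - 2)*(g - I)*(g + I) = g^3 - 2*g^2 + g - 2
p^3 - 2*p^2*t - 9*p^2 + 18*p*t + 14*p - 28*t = (p - 7)*(p - 2)*(p - 2*t)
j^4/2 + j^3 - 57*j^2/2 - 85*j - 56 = (j/2 + 1/2)*(j - 8)*(j + 2)*(j + 7)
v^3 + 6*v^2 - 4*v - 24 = (v - 2)*(v + 2)*(v + 6)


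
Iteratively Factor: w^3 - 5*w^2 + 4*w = (w - 4)*(w^2 - w) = (w - 4)*(w - 1)*(w)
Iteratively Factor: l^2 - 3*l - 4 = (l - 4)*(l + 1)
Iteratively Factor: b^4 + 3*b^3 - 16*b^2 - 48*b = (b - 4)*(b^3 + 7*b^2 + 12*b) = (b - 4)*(b + 4)*(b^2 + 3*b) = (b - 4)*(b + 3)*(b + 4)*(b)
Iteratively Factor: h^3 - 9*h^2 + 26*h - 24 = (h - 4)*(h^2 - 5*h + 6) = (h - 4)*(h - 3)*(h - 2)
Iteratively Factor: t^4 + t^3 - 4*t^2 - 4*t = (t + 2)*(t^3 - t^2 - 2*t) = (t - 2)*(t + 2)*(t^2 + t) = t*(t - 2)*(t + 2)*(t + 1)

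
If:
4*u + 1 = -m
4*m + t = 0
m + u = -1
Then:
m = -1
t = 4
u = 0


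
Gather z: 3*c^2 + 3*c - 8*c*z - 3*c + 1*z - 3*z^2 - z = 3*c^2 - 8*c*z - 3*z^2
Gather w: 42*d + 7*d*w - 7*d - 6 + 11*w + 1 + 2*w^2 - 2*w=35*d + 2*w^2 + w*(7*d + 9) - 5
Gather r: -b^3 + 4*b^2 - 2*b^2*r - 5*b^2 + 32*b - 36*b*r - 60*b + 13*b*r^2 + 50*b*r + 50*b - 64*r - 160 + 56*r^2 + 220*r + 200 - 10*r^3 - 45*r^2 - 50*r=-b^3 - b^2 + 22*b - 10*r^3 + r^2*(13*b + 11) + r*(-2*b^2 + 14*b + 106) + 40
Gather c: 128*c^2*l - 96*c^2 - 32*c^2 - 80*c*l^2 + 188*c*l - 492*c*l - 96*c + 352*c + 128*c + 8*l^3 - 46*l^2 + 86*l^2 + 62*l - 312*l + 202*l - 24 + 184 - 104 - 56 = c^2*(128*l - 128) + c*(-80*l^2 - 304*l + 384) + 8*l^3 + 40*l^2 - 48*l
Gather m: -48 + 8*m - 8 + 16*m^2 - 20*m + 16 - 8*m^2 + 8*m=8*m^2 - 4*m - 40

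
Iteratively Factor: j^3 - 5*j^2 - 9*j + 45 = (j + 3)*(j^2 - 8*j + 15) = (j - 3)*(j + 3)*(j - 5)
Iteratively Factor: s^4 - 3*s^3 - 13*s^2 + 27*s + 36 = (s + 1)*(s^3 - 4*s^2 - 9*s + 36) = (s + 1)*(s + 3)*(s^2 - 7*s + 12) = (s - 4)*(s + 1)*(s + 3)*(s - 3)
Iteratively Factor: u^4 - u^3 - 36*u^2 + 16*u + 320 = (u - 5)*(u^3 + 4*u^2 - 16*u - 64) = (u - 5)*(u + 4)*(u^2 - 16) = (u - 5)*(u - 4)*(u + 4)*(u + 4)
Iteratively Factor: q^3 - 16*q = (q + 4)*(q^2 - 4*q) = q*(q + 4)*(q - 4)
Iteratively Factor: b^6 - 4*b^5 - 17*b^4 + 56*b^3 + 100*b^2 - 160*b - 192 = (b + 2)*(b^5 - 6*b^4 - 5*b^3 + 66*b^2 - 32*b - 96) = (b - 4)*(b + 2)*(b^4 - 2*b^3 - 13*b^2 + 14*b + 24) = (b - 4)*(b - 2)*(b + 2)*(b^3 - 13*b - 12) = (b - 4)*(b - 2)*(b + 1)*(b + 2)*(b^2 - b - 12) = (b - 4)^2*(b - 2)*(b + 1)*(b + 2)*(b + 3)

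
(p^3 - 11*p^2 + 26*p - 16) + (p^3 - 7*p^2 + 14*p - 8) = 2*p^3 - 18*p^2 + 40*p - 24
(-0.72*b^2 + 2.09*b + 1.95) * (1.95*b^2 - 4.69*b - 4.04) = -1.404*b^4 + 7.4523*b^3 - 3.0908*b^2 - 17.5891*b - 7.878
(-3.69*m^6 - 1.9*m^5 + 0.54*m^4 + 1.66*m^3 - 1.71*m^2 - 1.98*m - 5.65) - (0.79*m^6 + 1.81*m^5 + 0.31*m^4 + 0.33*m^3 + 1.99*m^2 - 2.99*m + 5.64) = -4.48*m^6 - 3.71*m^5 + 0.23*m^4 + 1.33*m^3 - 3.7*m^2 + 1.01*m - 11.29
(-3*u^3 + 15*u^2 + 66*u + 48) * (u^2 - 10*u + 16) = -3*u^5 + 45*u^4 - 132*u^3 - 372*u^2 + 576*u + 768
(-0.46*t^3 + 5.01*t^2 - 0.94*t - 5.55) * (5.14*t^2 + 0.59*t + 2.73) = -2.3644*t^5 + 25.48*t^4 - 3.1315*t^3 - 15.4043*t^2 - 5.8407*t - 15.1515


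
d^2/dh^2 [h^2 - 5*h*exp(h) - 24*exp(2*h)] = -5*h*exp(h) - 96*exp(2*h) - 10*exp(h) + 2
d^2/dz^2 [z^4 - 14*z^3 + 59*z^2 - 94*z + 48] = 12*z^2 - 84*z + 118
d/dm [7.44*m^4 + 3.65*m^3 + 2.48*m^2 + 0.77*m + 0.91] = 29.76*m^3 + 10.95*m^2 + 4.96*m + 0.77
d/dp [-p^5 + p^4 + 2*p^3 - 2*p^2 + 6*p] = -5*p^4 + 4*p^3 + 6*p^2 - 4*p + 6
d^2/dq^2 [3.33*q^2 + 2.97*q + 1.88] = 6.66000000000000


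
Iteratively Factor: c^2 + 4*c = (c)*(c + 4)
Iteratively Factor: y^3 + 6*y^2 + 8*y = (y)*(y^2 + 6*y + 8) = y*(y + 2)*(y + 4)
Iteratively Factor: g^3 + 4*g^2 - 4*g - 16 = (g - 2)*(g^2 + 6*g + 8) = (g - 2)*(g + 2)*(g + 4)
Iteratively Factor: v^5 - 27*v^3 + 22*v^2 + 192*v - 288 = (v - 3)*(v^4 + 3*v^3 - 18*v^2 - 32*v + 96) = (v - 3)*(v + 4)*(v^3 - v^2 - 14*v + 24) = (v - 3)^2*(v + 4)*(v^2 + 2*v - 8) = (v - 3)^2*(v + 4)^2*(v - 2)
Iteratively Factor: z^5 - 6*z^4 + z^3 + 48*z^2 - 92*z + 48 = (z - 2)*(z^4 - 4*z^3 - 7*z^2 + 34*z - 24) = (z - 2)^2*(z^3 - 2*z^2 - 11*z + 12) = (z - 2)^2*(z + 3)*(z^2 - 5*z + 4) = (z - 2)^2*(z - 1)*(z + 3)*(z - 4)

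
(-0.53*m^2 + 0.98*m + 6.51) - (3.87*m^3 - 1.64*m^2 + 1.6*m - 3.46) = -3.87*m^3 + 1.11*m^2 - 0.62*m + 9.97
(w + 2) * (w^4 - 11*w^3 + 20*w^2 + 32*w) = w^5 - 9*w^4 - 2*w^3 + 72*w^2 + 64*w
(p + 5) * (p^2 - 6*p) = p^3 - p^2 - 30*p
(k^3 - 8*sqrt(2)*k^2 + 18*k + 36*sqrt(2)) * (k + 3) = k^4 - 8*sqrt(2)*k^3 + 3*k^3 - 24*sqrt(2)*k^2 + 18*k^2 + 36*sqrt(2)*k + 54*k + 108*sqrt(2)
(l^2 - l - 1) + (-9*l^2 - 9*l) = -8*l^2 - 10*l - 1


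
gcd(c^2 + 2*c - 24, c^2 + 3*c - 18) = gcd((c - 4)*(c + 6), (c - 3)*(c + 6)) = c + 6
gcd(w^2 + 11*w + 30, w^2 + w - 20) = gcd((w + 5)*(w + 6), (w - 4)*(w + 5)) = w + 5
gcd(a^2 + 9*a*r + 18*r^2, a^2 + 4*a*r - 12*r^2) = a + 6*r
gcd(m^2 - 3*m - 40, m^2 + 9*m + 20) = m + 5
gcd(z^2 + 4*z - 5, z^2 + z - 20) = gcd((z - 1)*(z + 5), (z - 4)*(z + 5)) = z + 5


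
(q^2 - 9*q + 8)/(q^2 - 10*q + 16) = (q - 1)/(q - 2)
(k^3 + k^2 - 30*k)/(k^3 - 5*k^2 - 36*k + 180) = k/(k - 6)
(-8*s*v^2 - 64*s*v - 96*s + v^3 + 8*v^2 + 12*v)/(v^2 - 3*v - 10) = (-8*s*v - 48*s + v^2 + 6*v)/(v - 5)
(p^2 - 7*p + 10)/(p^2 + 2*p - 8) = (p - 5)/(p + 4)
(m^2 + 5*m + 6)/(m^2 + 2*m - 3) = (m + 2)/(m - 1)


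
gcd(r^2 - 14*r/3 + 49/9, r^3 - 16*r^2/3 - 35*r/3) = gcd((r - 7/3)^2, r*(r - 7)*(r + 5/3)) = 1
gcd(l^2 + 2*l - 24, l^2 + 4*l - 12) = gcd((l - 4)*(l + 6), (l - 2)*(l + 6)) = l + 6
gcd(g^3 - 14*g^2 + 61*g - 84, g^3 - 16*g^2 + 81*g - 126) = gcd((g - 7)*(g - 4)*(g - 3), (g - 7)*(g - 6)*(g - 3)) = g^2 - 10*g + 21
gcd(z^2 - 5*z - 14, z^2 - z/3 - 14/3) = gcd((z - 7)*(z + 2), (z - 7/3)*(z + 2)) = z + 2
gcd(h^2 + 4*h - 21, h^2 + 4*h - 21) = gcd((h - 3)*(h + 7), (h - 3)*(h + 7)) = h^2 + 4*h - 21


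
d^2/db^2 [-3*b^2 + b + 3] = -6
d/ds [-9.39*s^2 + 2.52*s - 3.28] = 2.52 - 18.78*s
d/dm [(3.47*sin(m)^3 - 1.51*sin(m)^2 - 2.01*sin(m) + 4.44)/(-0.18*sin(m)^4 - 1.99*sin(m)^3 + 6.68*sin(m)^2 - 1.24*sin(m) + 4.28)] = (0.6246*sin(m)^6 - 0.543599999999998*sin(m)^5 + 19.0893*sin(m)^4 - 13.4086*sin(m)^3 + 86.3608*sin(m)^2 - 72.244*sin(m) - 3.0972)*cos(m)/(0.0324*sin(m)^8 + 0.7164*sin(m)^7 + 1.5553*sin(m)^6 - 26.14*sin(m)^5 + 48.0168*sin(m)^4 - 33.6008*sin(m)^3 + 58.7184*sin(m)^2 - 10.6144*sin(m) + 18.3184)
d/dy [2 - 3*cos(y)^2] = 3*sin(2*y)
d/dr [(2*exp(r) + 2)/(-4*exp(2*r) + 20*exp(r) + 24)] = exp(r)/(2*(exp(2*r) - 12*exp(r) + 36))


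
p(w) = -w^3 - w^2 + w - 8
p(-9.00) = 631.00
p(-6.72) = 243.59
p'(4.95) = -82.41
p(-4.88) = 79.52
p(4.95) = -148.84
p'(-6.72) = -121.04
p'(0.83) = -2.73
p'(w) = -3*w^2 - 2*w + 1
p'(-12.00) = -407.00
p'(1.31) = -6.77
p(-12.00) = 1564.00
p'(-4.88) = -60.68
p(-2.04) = -5.71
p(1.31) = -10.65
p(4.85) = -140.76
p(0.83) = -8.43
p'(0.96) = -3.68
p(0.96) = -8.85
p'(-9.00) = -224.00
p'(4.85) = -79.27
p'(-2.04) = -7.40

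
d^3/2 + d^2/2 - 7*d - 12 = (d/2 + 1)*(d - 4)*(d + 3)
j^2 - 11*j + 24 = (j - 8)*(j - 3)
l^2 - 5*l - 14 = (l - 7)*(l + 2)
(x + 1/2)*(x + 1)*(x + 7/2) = x^3 + 5*x^2 + 23*x/4 + 7/4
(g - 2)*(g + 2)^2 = g^3 + 2*g^2 - 4*g - 8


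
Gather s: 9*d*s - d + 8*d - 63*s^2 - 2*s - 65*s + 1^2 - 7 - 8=7*d - 63*s^2 + s*(9*d - 67) - 14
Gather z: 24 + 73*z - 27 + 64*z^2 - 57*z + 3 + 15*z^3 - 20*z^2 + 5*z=15*z^3 + 44*z^2 + 21*z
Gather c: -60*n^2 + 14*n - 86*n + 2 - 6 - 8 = -60*n^2 - 72*n - 12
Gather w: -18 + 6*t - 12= 6*t - 30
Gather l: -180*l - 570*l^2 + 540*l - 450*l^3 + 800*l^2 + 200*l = -450*l^3 + 230*l^2 + 560*l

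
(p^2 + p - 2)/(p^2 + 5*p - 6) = (p + 2)/(p + 6)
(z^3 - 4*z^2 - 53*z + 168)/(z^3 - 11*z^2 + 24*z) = (z + 7)/z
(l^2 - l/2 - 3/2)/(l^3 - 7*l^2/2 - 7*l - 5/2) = (2*l - 3)/(2*l^2 - 9*l - 5)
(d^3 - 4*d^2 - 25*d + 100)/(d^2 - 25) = d - 4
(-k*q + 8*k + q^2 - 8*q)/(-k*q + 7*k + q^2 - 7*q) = (q - 8)/(q - 7)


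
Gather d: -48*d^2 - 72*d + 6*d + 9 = -48*d^2 - 66*d + 9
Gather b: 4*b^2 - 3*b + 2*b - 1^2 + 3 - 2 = 4*b^2 - b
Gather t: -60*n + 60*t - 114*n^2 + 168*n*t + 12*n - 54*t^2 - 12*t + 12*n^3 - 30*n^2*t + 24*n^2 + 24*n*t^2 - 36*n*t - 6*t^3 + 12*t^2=12*n^3 - 90*n^2 - 48*n - 6*t^3 + t^2*(24*n - 42) + t*(-30*n^2 + 132*n + 48)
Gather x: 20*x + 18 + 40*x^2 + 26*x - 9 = 40*x^2 + 46*x + 9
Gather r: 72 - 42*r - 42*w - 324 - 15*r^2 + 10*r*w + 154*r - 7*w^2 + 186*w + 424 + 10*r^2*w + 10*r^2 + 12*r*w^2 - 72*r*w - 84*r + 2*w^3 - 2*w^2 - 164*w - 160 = r^2*(10*w - 5) + r*(12*w^2 - 62*w + 28) + 2*w^3 - 9*w^2 - 20*w + 12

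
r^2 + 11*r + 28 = (r + 4)*(r + 7)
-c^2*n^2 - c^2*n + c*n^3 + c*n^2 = n*(-c + n)*(c*n + c)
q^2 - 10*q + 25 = (q - 5)^2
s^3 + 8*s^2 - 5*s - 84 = (s - 3)*(s + 4)*(s + 7)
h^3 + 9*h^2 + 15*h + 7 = (h + 1)^2*(h + 7)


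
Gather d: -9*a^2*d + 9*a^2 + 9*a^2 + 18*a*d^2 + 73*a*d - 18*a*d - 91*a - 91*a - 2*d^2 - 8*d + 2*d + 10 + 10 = 18*a^2 - 182*a + d^2*(18*a - 2) + d*(-9*a^2 + 55*a - 6) + 20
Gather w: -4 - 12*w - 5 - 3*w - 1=-15*w - 10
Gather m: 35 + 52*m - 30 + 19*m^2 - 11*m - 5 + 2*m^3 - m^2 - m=2*m^3 + 18*m^2 + 40*m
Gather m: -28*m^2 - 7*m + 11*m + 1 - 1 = -28*m^2 + 4*m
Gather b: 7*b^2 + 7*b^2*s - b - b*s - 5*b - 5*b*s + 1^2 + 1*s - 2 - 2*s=b^2*(7*s + 7) + b*(-6*s - 6) - s - 1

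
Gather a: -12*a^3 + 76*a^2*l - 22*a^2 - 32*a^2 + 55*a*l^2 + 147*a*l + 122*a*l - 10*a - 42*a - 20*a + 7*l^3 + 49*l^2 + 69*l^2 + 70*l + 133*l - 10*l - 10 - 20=-12*a^3 + a^2*(76*l - 54) + a*(55*l^2 + 269*l - 72) + 7*l^3 + 118*l^2 + 193*l - 30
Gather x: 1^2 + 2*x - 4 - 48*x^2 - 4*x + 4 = -48*x^2 - 2*x + 1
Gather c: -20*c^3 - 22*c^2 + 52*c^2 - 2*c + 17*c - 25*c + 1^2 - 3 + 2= -20*c^3 + 30*c^2 - 10*c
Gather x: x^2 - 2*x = x^2 - 2*x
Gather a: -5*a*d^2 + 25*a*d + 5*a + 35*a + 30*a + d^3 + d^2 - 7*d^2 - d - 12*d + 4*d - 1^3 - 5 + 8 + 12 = a*(-5*d^2 + 25*d + 70) + d^3 - 6*d^2 - 9*d + 14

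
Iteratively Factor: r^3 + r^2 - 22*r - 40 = (r + 4)*(r^2 - 3*r - 10) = (r + 2)*(r + 4)*(r - 5)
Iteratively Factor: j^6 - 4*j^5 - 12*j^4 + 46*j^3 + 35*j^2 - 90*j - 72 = (j - 3)*(j^5 - j^4 - 15*j^3 + j^2 + 38*j + 24) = (j - 3)*(j + 1)*(j^4 - 2*j^3 - 13*j^2 + 14*j + 24) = (j - 3)*(j - 2)*(j + 1)*(j^3 - 13*j - 12) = (j - 3)*(j - 2)*(j + 1)*(j + 3)*(j^2 - 3*j - 4) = (j - 4)*(j - 3)*(j - 2)*(j + 1)*(j + 3)*(j + 1)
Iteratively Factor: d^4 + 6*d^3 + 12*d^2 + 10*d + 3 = (d + 1)*(d^3 + 5*d^2 + 7*d + 3) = (d + 1)*(d + 3)*(d^2 + 2*d + 1) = (d + 1)^2*(d + 3)*(d + 1)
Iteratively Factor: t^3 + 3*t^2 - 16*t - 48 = (t + 4)*(t^2 - t - 12) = (t - 4)*(t + 4)*(t + 3)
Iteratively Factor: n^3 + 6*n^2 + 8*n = (n + 2)*(n^2 + 4*n) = (n + 2)*(n + 4)*(n)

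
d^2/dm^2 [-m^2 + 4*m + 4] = -2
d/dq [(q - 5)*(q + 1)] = 2*q - 4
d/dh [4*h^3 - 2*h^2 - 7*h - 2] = 12*h^2 - 4*h - 7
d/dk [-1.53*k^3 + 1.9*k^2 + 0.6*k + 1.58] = -4.59*k^2 + 3.8*k + 0.6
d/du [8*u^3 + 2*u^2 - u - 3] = 24*u^2 + 4*u - 1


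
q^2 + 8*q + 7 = (q + 1)*(q + 7)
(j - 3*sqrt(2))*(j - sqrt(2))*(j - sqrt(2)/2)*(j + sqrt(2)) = j^4 - 7*sqrt(2)*j^3/2 + j^2 + 7*sqrt(2)*j - 6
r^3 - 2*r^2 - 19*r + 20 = (r - 5)*(r - 1)*(r + 4)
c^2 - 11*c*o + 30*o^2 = (c - 6*o)*(c - 5*o)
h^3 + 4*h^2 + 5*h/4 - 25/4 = (h - 1)*(h + 5/2)^2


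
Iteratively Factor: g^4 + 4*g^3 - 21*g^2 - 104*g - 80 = (g + 4)*(g^3 - 21*g - 20) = (g - 5)*(g + 4)*(g^2 + 5*g + 4) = (g - 5)*(g + 4)^2*(g + 1)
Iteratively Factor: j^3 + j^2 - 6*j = (j + 3)*(j^2 - 2*j) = (j - 2)*(j + 3)*(j)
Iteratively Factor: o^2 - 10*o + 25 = (o - 5)*(o - 5)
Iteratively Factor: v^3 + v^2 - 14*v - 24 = (v + 3)*(v^2 - 2*v - 8) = (v + 2)*(v + 3)*(v - 4)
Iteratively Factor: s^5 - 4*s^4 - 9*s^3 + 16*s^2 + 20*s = (s)*(s^4 - 4*s^3 - 9*s^2 + 16*s + 20) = s*(s + 2)*(s^3 - 6*s^2 + 3*s + 10) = s*(s - 5)*(s + 2)*(s^2 - s - 2) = s*(s - 5)*(s - 2)*(s + 2)*(s + 1)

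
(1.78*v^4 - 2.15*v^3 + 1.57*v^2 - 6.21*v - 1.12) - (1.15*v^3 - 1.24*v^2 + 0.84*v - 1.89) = 1.78*v^4 - 3.3*v^3 + 2.81*v^2 - 7.05*v + 0.77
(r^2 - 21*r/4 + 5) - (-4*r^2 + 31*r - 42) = 5*r^2 - 145*r/4 + 47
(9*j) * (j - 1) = 9*j^2 - 9*j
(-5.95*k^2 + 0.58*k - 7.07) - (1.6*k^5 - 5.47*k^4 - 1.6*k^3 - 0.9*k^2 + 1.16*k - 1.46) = -1.6*k^5 + 5.47*k^4 + 1.6*k^3 - 5.05*k^2 - 0.58*k - 5.61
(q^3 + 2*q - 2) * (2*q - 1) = 2*q^4 - q^3 + 4*q^2 - 6*q + 2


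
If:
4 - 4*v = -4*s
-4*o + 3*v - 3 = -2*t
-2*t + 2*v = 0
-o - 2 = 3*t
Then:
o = -19/17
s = -22/17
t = -5/17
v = -5/17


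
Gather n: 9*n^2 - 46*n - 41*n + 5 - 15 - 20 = 9*n^2 - 87*n - 30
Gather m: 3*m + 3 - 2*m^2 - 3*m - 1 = 2 - 2*m^2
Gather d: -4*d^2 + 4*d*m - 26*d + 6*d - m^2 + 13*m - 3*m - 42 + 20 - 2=-4*d^2 + d*(4*m - 20) - m^2 + 10*m - 24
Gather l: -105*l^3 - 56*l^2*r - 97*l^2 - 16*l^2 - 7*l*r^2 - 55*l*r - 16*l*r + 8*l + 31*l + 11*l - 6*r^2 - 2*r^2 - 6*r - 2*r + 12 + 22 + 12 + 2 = -105*l^3 + l^2*(-56*r - 113) + l*(-7*r^2 - 71*r + 50) - 8*r^2 - 8*r + 48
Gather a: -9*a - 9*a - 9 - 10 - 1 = -18*a - 20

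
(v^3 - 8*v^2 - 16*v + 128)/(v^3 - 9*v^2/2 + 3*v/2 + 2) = 2*(v^2 - 4*v - 32)/(2*v^2 - v - 1)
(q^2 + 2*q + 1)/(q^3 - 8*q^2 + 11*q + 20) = (q + 1)/(q^2 - 9*q + 20)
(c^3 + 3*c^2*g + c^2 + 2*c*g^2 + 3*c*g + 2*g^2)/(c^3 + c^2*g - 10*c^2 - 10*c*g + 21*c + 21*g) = (c^2 + 2*c*g + c + 2*g)/(c^2 - 10*c + 21)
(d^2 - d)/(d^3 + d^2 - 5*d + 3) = d/(d^2 + 2*d - 3)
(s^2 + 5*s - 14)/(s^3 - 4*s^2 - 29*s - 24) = (-s^2 - 5*s + 14)/(-s^3 + 4*s^2 + 29*s + 24)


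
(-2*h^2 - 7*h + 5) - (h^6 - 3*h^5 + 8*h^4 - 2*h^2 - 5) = -h^6 + 3*h^5 - 8*h^4 - 7*h + 10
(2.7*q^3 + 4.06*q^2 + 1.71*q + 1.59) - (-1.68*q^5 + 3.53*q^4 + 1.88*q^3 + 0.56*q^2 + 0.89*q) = 1.68*q^5 - 3.53*q^4 + 0.82*q^3 + 3.5*q^2 + 0.82*q + 1.59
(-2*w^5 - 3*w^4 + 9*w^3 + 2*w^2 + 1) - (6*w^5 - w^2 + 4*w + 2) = -8*w^5 - 3*w^4 + 9*w^3 + 3*w^2 - 4*w - 1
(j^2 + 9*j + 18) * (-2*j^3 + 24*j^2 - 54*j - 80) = -2*j^5 + 6*j^4 + 126*j^3 - 134*j^2 - 1692*j - 1440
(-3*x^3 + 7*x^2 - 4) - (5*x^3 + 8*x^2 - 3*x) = -8*x^3 - x^2 + 3*x - 4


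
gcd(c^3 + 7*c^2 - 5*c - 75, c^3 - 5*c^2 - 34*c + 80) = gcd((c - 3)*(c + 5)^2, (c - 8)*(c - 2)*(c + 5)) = c + 5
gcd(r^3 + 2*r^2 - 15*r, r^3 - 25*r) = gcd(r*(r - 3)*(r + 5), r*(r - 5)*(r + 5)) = r^2 + 5*r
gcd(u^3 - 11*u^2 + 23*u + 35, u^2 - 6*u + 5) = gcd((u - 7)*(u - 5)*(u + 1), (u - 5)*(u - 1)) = u - 5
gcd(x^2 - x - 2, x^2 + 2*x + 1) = x + 1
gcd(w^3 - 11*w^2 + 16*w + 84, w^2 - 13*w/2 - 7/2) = w - 7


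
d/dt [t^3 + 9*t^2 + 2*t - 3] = 3*t^2 + 18*t + 2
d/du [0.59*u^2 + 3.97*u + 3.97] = 1.18*u + 3.97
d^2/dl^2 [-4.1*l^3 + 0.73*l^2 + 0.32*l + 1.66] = 1.46 - 24.6*l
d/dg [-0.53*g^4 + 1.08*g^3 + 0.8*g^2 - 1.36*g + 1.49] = -2.12*g^3 + 3.24*g^2 + 1.6*g - 1.36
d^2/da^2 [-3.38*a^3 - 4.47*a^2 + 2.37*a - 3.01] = -20.28*a - 8.94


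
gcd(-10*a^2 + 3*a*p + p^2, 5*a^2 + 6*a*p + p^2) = 5*a + p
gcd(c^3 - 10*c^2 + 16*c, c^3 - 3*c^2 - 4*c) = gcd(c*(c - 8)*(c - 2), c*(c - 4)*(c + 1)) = c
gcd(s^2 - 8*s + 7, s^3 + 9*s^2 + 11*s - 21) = s - 1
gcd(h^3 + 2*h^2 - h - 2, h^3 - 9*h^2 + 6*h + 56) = h + 2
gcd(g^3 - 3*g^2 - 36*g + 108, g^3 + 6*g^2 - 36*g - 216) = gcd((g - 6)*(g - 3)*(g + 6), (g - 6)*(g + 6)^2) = g^2 - 36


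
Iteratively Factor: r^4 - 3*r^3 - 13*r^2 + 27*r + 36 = (r - 3)*(r^3 - 13*r - 12) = (r - 3)*(r + 1)*(r^2 - r - 12) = (r - 3)*(r + 1)*(r + 3)*(r - 4)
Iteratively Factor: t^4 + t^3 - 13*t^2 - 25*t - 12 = (t + 1)*(t^3 - 13*t - 12) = (t - 4)*(t + 1)*(t^2 + 4*t + 3) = (t - 4)*(t + 1)*(t + 3)*(t + 1)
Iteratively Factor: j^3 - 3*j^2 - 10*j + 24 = (j - 2)*(j^2 - j - 12) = (j - 4)*(j - 2)*(j + 3)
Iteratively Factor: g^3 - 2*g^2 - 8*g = (g)*(g^2 - 2*g - 8) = g*(g - 4)*(g + 2)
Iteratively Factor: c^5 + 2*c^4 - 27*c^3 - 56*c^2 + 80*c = (c + 4)*(c^4 - 2*c^3 - 19*c^2 + 20*c) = c*(c + 4)*(c^3 - 2*c^2 - 19*c + 20) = c*(c - 5)*(c + 4)*(c^2 + 3*c - 4) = c*(c - 5)*(c - 1)*(c + 4)*(c + 4)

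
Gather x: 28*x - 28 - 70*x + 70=42 - 42*x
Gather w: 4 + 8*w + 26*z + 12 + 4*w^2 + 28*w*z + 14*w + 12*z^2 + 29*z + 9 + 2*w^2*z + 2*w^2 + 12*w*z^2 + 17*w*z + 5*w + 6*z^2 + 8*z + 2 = w^2*(2*z + 6) + w*(12*z^2 + 45*z + 27) + 18*z^2 + 63*z + 27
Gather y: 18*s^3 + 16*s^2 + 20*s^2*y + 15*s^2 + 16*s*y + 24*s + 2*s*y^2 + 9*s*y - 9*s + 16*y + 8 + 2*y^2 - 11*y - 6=18*s^3 + 31*s^2 + 15*s + y^2*(2*s + 2) + y*(20*s^2 + 25*s + 5) + 2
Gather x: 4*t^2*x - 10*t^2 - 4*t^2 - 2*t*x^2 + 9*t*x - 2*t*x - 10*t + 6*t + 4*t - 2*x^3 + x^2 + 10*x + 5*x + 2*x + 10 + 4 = -14*t^2 - 2*x^3 + x^2*(1 - 2*t) + x*(4*t^2 + 7*t + 17) + 14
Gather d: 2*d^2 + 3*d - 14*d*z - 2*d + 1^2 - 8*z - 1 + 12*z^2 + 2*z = 2*d^2 + d*(1 - 14*z) + 12*z^2 - 6*z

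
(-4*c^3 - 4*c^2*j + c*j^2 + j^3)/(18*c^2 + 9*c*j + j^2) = (-4*c^3 - 4*c^2*j + c*j^2 + j^3)/(18*c^2 + 9*c*j + j^2)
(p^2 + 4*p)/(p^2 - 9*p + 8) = p*(p + 4)/(p^2 - 9*p + 8)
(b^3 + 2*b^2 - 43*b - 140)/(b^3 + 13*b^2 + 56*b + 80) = (b - 7)/(b + 4)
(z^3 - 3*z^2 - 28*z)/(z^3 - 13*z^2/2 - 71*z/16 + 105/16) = 16*z*(z + 4)/(16*z^2 + 8*z - 15)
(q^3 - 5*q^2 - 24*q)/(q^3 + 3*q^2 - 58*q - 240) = q*(q + 3)/(q^2 + 11*q + 30)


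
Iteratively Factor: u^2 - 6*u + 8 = (u - 4)*(u - 2)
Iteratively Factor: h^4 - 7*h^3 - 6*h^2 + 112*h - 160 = (h - 5)*(h^3 - 2*h^2 - 16*h + 32) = (h - 5)*(h + 4)*(h^2 - 6*h + 8) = (h - 5)*(h - 2)*(h + 4)*(h - 4)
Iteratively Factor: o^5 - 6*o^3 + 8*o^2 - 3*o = (o - 1)*(o^4 + o^3 - 5*o^2 + 3*o) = (o - 1)*(o + 3)*(o^3 - 2*o^2 + o) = (o - 1)^2*(o + 3)*(o^2 - o) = o*(o - 1)^2*(o + 3)*(o - 1)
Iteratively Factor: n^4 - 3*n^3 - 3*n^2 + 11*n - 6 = (n - 1)*(n^3 - 2*n^2 - 5*n + 6) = (n - 1)^2*(n^2 - n - 6) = (n - 3)*(n - 1)^2*(n + 2)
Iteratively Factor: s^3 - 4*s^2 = (s)*(s^2 - 4*s) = s*(s - 4)*(s)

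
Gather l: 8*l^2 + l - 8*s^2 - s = 8*l^2 + l - 8*s^2 - s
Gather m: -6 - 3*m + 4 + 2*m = -m - 2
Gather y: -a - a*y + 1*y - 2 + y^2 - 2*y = -a + y^2 + y*(-a - 1) - 2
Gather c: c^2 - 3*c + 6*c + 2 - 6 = c^2 + 3*c - 4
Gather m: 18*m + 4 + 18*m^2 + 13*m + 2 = 18*m^2 + 31*m + 6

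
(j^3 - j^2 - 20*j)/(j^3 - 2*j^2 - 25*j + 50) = j*(j + 4)/(j^2 + 3*j - 10)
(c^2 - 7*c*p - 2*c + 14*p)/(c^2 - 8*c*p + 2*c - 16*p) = (c^2 - 7*c*p - 2*c + 14*p)/(c^2 - 8*c*p + 2*c - 16*p)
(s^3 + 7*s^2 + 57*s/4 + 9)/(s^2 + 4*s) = s + 3 + 9/(4*s)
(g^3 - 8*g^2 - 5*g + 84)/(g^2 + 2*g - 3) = (g^2 - 11*g + 28)/(g - 1)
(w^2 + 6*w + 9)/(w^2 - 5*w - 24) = (w + 3)/(w - 8)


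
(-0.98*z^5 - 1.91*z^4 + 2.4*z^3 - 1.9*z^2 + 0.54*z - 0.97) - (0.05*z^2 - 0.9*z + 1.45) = -0.98*z^5 - 1.91*z^4 + 2.4*z^3 - 1.95*z^2 + 1.44*z - 2.42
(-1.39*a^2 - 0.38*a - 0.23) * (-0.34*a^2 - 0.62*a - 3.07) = 0.4726*a^4 + 0.991*a^3 + 4.5811*a^2 + 1.3092*a + 0.7061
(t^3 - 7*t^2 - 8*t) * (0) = 0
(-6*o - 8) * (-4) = 24*o + 32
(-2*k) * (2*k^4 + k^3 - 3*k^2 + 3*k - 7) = -4*k^5 - 2*k^4 + 6*k^3 - 6*k^2 + 14*k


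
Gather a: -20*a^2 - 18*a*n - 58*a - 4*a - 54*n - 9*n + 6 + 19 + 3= -20*a^2 + a*(-18*n - 62) - 63*n + 28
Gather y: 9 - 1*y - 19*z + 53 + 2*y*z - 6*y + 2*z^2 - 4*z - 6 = y*(2*z - 7) + 2*z^2 - 23*z + 56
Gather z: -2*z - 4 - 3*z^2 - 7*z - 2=-3*z^2 - 9*z - 6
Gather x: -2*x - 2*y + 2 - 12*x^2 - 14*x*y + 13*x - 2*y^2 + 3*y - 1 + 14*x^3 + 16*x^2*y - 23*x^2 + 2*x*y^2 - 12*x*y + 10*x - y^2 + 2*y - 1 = 14*x^3 + x^2*(16*y - 35) + x*(2*y^2 - 26*y + 21) - 3*y^2 + 3*y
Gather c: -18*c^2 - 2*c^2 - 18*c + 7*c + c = -20*c^2 - 10*c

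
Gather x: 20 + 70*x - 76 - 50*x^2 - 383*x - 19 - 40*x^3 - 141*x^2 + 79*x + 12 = -40*x^3 - 191*x^2 - 234*x - 63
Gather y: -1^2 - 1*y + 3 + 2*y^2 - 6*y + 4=2*y^2 - 7*y + 6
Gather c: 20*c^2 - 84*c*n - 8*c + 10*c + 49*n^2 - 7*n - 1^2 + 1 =20*c^2 + c*(2 - 84*n) + 49*n^2 - 7*n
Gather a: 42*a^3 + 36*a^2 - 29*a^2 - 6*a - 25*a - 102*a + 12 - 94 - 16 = 42*a^3 + 7*a^2 - 133*a - 98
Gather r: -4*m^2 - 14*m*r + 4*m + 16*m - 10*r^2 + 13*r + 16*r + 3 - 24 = -4*m^2 + 20*m - 10*r^2 + r*(29 - 14*m) - 21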